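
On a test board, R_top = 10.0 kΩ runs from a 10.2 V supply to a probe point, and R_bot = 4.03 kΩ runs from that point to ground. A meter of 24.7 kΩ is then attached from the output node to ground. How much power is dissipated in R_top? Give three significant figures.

Total resistance from the source is R_top + (R_bot‖R_L) = 13.46 kΩ, so I = 10.2/13.46 kΩ = 0.7575 mA.
P = I²·R_top = (0.7575 mA)² × 10.0 kΩ = 5.74 mW.

P ≈ 5.74 mW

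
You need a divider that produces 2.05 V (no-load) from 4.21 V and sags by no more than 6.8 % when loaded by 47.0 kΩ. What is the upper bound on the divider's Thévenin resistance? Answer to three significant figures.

R_th ≤ 3.43 kΩ

Loading drop = R_th/(R_th + R_L) ≤ 0.0680, so R_th ≤ R_L · ε/(1−ε) = 47.0 kΩ × 0.0680/0.9320 = 3.43 kΩ.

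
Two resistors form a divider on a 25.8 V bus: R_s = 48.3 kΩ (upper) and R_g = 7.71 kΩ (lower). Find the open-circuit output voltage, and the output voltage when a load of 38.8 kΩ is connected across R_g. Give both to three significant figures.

Unloaded: 3.55 V; loaded: 3.03 V

Open-circuit: V = 25.8 × 7.71/(48.3 + 7.71) = 3.55 V.
With the load, R_g becomes R_g‖R_L = 6.432 kΩ, so V = 25.8 × 6.432/54.73 = 3.03 V.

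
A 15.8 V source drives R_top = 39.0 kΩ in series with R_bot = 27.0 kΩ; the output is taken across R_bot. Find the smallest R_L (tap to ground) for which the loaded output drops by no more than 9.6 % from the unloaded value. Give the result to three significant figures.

Output resistance R_th = R_top‖R_bot = (39.0 × 27.0)/66.00 = 15.95 kΩ.
The fractional drop is R_th/(R_th + R_L); requiring this ≤ 0.0960 gives R_L ≥ R_th(1/0.0960 − 1) = 15.95 × 9.417 = 150 kΩ.

R_L(min) ≈ 150 kΩ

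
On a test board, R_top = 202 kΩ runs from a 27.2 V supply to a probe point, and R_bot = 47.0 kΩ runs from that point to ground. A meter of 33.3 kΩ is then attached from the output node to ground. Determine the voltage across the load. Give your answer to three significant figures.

The load sits in parallel with R_bot: R_bot‖R_L = (47.0 × 33.3) / (47.0 + 33.3) = 19.49 kΩ.
V_out = 27.2 × 19.49 / (202 + 19.49) = 27.2 × 19.49/221.5 = 2.39 V.
(Unloaded it would have been 5.13 V.)

V_out ≈ 2.39 V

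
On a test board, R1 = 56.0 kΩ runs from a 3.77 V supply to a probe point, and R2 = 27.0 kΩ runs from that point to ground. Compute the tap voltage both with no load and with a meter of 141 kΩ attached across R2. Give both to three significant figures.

Unloaded: 1.23 V; loaded: 1.09 V

Open-circuit: V = 3.77 × 27.0/(56.0 + 27.0) = 1.23 V.
With the load, R2 becomes R2‖R_L = 22.66 kΩ, so V = 3.77 × 22.66/78.66 = 1.09 V.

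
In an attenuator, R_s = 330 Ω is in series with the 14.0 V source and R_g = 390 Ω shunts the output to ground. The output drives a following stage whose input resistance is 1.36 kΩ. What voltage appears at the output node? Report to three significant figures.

The load sits in parallel with R_g: R_g‖R_L = (390 × 1360) / (390 + 1360) = 303.1 Ω.
V_out = 14.0 × 303.1 / (330 + 303.1) = 14.0 × 303.1/633.1 = 6.70 V.
(Unloaded it would have been 7.58 V.)

V_out ≈ 6.70 V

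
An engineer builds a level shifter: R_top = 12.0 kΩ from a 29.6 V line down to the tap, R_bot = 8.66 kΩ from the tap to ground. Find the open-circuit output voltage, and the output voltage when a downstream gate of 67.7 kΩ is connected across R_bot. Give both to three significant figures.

Open-circuit: V = 29.6 × 8.66/(12.0 + 8.66) = 12.4 V.
With the load, R_bot becomes R_bot‖R_L = 7.678 kΩ, so V = 29.6 × 7.678/19.68 = 11.5 V.

Unloaded: 12.4 V; loaded: 11.5 V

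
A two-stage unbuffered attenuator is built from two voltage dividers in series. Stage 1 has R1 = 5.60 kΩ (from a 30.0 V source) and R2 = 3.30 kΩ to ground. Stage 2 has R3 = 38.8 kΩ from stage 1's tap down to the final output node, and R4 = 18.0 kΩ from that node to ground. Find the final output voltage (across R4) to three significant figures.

V_out ≈ 3.40 V

Stage 2 presents R3+R4 = 56.80 kΩ as a load on stage 1's tap.
Stage 1's lower leg becomes R2‖(R3+R4) = 3.119 kΩ, so V_mid = 30.0 × 3.119/8.719 = 10.73 V.
Stage 2 is itself unloaded: V_out = V_mid × R4/(R3+R4) = 10.73 × 18.0/56.80 = 3.40 V.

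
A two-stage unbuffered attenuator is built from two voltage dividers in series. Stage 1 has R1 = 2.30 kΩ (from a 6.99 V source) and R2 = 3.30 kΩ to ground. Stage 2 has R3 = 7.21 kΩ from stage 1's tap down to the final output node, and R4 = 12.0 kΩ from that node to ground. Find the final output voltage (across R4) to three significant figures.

V_out ≈ 2.40 V

Stage 2 presents R3+R4 = 19.21 kΩ as a load on stage 1's tap.
Stage 1's lower leg becomes R2‖(R3+R4) = 2.816 kΩ, so V_mid = 6.99 × 2.816/5.116 = 3.848 V.
Stage 2 is itself unloaded: V_out = V_mid × R4/(R3+R4) = 3.848 × 12.0/19.21 = 2.40 V.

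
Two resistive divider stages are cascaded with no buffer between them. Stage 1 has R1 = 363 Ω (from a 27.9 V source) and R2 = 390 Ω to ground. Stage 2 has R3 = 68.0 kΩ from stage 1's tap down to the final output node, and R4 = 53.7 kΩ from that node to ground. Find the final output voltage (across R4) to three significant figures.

Stage 2 presents R3+R4 = 121700 Ω as a load on stage 1's tap.
Stage 1's lower leg becomes R2‖(R3+R4) = 388.8 Ω, so V_mid = 27.9 × 388.8/751.8 = 14.43 V.
Stage 2 is itself unloaded: V_out = V_mid × R4/(R3+R4) = 14.43 × 53700/121700 = 6.37 V.

V_out ≈ 6.37 V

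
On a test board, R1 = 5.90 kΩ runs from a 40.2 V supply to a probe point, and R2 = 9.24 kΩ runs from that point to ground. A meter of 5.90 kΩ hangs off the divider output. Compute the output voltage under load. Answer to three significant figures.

V_out ≈ 15.2 V

The load sits in parallel with R2: R2‖R_L = (9.24 × 5.90) / (9.24 + 5.90) = 3.601 kΩ.
V_out = 40.2 × 3.601 / (5.90 + 3.601) = 40.2 × 3.601/9.501 = 15.2 V.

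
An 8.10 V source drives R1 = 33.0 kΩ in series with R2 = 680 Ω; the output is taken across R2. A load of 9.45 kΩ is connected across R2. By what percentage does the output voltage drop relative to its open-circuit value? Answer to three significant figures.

6.59 %

The divider's output (Thévenin) resistance is R1‖R2 = 666.3 Ω.
Fractional drop under load = R_th/(R_th + R_L) = 666.3 / (666.3 + 9450) = 0.06586.
So the output falls by 6.59 %.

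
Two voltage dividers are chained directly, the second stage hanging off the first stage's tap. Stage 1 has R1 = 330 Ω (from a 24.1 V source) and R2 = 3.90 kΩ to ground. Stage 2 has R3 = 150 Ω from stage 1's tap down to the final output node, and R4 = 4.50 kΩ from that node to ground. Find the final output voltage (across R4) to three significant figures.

V_out ≈ 20.2 V

Stage 2 presents R3+R4 = 4650 Ω as a load on stage 1's tap.
Stage 1's lower leg becomes R2‖(R3+R4) = 2121 Ω, so V_mid = 24.1 × 2121/2451 = 20.86 V.
Stage 2 is itself unloaded: V_out = V_mid × R4/(R3+R4) = 20.86 × 4500/4650 = 20.2 V.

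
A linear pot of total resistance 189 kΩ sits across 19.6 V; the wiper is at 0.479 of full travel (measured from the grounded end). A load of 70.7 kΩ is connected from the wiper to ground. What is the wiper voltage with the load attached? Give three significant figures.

V ≈ 5.63 V

The wiper splits the pot into (1−α)R = 98.47 kΩ above and αR = 90.53 kΩ below.
Lower section ‖ load = 39.70 kΩ.
V_wiper = 19.6 × 39.70/(98.47 + 39.70) = 5.63 V.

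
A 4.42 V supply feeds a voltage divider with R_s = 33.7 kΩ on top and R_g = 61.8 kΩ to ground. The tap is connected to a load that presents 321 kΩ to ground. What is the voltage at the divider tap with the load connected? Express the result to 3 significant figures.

The load sits in parallel with R_g: R_g‖R_L = (61.8 × 321) / (61.8 + 321) = 51.82 kΩ.
V_out = 4.42 × 51.82 / (33.7 + 51.82) = 4.42 × 51.82/85.52 = 2.68 V.

V_out ≈ 2.68 V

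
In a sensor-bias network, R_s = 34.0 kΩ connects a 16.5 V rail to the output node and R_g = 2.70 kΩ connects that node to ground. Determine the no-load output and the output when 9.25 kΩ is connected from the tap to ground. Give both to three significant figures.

Open-circuit: V = 16.5 × 2.70/(34.0 + 2.70) = 1.21 V.
With the load, R_g becomes R_g‖R_L = 2.090 kΩ, so V = 16.5 × 2.090/36.09 = 0.956 V.

Unloaded: 1.21 V; loaded: 0.956 V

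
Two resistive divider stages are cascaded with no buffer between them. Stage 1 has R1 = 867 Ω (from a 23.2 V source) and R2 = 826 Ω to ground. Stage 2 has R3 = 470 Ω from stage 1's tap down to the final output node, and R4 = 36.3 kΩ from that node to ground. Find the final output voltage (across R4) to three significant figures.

Stage 2 presents R3+R4 = 36770 Ω as a load on stage 1's tap.
Stage 1's lower leg becomes R2‖(R3+R4) = 807.9 Ω, so V_mid = 23.2 × 807.9/1675 = 11.19 V.
Stage 2 is itself unloaded: V_out = V_mid × R4/(R3+R4) = 11.19 × 36300/36770 = 11.0 V.

V_out ≈ 11.0 V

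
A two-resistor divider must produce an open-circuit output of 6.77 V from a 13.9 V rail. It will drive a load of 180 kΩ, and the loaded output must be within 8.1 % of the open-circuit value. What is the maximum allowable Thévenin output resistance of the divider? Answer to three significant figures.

Loading drop = R_th/(R_th + R_L) ≤ 0.0810, so R_th ≤ R_L · ε/(1−ε) = 180 kΩ × 0.0810/0.9190 = 15.9 kΩ.
(Any R1, R2 with R2/(R1+R2) = 0.487 and R1‖R2 ≤ 15.9 kΩ will meet the spec.)

R_th ≤ 15.9 kΩ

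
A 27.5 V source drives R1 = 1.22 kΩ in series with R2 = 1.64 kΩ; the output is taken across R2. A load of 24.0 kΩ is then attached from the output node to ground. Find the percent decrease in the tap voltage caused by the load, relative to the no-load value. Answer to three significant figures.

2.83 %

The divider's output (Thévenin) resistance is R1‖R2 = 0.6996 kΩ.
Fractional drop under load = R_th/(R_th + R_L) = 0.6996 / (0.6996 + 24.0) = 0.02832.
So the output falls by 2.83 %.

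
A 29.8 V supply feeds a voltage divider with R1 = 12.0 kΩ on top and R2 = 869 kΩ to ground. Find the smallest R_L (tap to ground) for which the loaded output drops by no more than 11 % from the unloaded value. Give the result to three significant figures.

Output resistance R_th = R1‖R2 = (12.0 × 869)/881.0 = 11.84 kΩ.
The fractional drop is R_th/(R_th + R_L); requiring this ≤ 0.110 gives R_L ≥ R_th(1/0.110 − 1) = 11.84 × 8.091 = 95.8 kΩ.

R_L(min) ≈ 95.8 kΩ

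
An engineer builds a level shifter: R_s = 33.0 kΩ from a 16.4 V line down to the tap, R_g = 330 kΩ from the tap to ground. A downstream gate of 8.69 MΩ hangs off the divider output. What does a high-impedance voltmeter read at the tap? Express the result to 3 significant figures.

The load sits in parallel with R_g: R_g‖R_L = (330 × 8690) / (330 + 8690) = 317.9 kΩ.
V_out = 16.4 × 317.9 / (33.0 + 317.9) = 16.4 × 317.9/350.9 = 14.9 V.

V_out ≈ 14.9 V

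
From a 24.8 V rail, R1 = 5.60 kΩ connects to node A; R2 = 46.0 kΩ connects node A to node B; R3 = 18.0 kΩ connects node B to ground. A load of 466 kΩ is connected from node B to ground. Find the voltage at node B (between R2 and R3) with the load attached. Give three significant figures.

V ≈ 6.24 V

At node B, R3 is in parallel with the load: R3‖R_L = 17.33 kΩ.
Below node A the resistance is R2 + (R3‖R_L) = 63.33 kΩ, so V_A = 24.8 × 63.33/68.93 = 22.79 V.
Then V_B = V_A × (R3‖R_L)/(R2 + R3‖R_L) = 22.79 × 17.33/63.33 = 6.24 V.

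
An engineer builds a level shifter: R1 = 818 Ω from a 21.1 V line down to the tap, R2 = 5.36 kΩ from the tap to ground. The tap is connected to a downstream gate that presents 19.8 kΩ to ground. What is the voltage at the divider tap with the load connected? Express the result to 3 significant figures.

The load sits in parallel with R2: R2‖R_L = (5360 × 19800) / (5360 + 19800) = 4218 Ω.
V_out = 21.1 × 4218 / (818 + 4218) = 21.1 × 4218/5036 = 17.7 V.
(Unloaded it would have been 18.3 V.)

V_out ≈ 17.7 V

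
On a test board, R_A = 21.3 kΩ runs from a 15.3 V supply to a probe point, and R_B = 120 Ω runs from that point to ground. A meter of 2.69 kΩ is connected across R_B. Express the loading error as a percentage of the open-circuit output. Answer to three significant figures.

The divider's output (Thévenin) resistance is R_A‖R_B = 119.3 Ω.
Fractional drop under load = R_th/(R_th + R_L) = 119.3 / (119.3 + 2690) = 0.04248.
So the output falls by 4.25 %.

4.25 %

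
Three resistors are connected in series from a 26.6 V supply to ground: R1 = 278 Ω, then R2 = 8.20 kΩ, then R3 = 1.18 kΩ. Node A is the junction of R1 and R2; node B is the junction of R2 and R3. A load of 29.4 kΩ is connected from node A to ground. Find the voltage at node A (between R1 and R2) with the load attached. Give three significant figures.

V ≈ 25.6 V

Below node A the series string R2+R3 = 9380 Ω sits in parallel with the 29400 Ω load: 7111 Ω.
V_A = 26.6 × 7111/(278 + 7111) = 25.6 V.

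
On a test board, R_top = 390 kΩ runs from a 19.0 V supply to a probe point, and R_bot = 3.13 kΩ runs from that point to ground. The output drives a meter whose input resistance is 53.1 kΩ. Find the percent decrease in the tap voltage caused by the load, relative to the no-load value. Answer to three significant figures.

5.52 %

The divider's output (Thévenin) resistance is R_top‖R_bot = 3.105 kΩ.
Fractional drop under load = R_th/(R_th + R_L) = 3.105 / (3.105 + 53.1) = 0.05525.
So the output falls by 5.52 %.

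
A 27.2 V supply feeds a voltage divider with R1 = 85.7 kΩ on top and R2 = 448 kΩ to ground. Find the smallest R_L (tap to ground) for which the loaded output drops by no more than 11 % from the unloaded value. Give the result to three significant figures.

Output resistance R_th = R1‖R2 = (85.7 × 448)/533.7 = 71.94 kΩ.
The fractional drop is R_th/(R_th + R_L); requiring this ≤ 0.110 gives R_L ≥ R_th(1/0.110 − 1) = 71.94 × 8.091 = 582 kΩ.

R_L(min) ≈ 582 kΩ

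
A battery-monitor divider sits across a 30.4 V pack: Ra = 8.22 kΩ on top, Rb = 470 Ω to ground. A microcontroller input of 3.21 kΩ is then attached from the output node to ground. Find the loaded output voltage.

V_out ≈ 1.44 V

The load sits in parallel with Rb: Rb‖R_L = (470 × 3210) / (470 + 3210) = 410.0 Ω.
V_out = 30.4 × 410.0 / (8220 + 410.0) = 30.4 × 410.0/8630 = 1.44 V.
(Unloaded it would have been 1.64 V.)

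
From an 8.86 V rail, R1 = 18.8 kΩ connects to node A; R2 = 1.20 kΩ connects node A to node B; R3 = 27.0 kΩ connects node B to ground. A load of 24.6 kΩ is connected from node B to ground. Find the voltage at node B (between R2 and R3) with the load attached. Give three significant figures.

V ≈ 3.47 V

At node B, R3 is in parallel with the load: R3‖R_L = 12.87 kΩ.
Below node A the resistance is R2 + (R3‖R_L) = 14.07 kΩ, so V_A = 8.86 × 14.07/32.87 = 3.793 V.
Then V_B = V_A × (R3‖R_L)/(R2 + R3‖R_L) = 3.793 × 12.87/14.07 = 3.47 V.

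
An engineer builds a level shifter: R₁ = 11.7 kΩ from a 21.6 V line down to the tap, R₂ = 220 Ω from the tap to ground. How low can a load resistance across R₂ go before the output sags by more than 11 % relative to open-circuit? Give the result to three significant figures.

Output resistance R_th = R₁‖R₂ = (11700 × 220)/11920 = 215.9 Ω.
The fractional drop is R_th/(R_th + R_L); requiring this ≤ 0.110 gives R_L ≥ R_th(1/0.110 − 1) = 215.9 × 8.091 = 1.75 kΩ.

R_L(min) ≈ 1.75 kΩ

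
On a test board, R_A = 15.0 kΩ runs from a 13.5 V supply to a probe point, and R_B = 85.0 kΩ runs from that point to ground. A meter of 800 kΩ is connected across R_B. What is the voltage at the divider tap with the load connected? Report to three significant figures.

V_out ≈ 11.3 V

The load sits in parallel with R_B: R_B‖R_L = (85.0 × 800) / (85.0 + 800) = 76.84 kΩ.
V_out = 13.5 × 76.84 / (15.0 + 76.84) = 13.5 × 76.84/91.84 = 11.3 V.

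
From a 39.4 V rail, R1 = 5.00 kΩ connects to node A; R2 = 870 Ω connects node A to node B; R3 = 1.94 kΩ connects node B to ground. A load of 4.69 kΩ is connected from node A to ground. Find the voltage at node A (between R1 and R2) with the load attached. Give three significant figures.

Below node A the series string R2+R3 = 2810 Ω sits in parallel with the 4690 Ω load: 1757 Ω.
V_A = 39.4 × 1757/(5000 + 1757) = 10.2 V.

V ≈ 10.2 V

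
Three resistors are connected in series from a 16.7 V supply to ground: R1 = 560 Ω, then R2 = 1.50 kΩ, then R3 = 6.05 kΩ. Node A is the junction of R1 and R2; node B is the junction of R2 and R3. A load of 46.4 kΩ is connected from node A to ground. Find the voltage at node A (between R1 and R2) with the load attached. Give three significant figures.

Below node A the series string R2+R3 = 7550 Ω sits in parallel with the 46400 Ω load: 6493 Ω.
V_A = 16.7 × 6493/(560 + 6493) = 15.4 V.

V ≈ 15.4 V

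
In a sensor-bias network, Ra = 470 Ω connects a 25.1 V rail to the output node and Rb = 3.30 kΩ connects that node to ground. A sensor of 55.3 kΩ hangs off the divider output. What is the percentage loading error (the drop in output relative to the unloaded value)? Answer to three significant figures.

The divider's output (Thévenin) resistance is Ra‖Rb = 411.4 Ω.
Fractional drop under load = R_th/(R_th + R_L) = 411.4 / (411.4 + 55300) = 0.007385.
So the output falls by 0.738 %.

0.738 %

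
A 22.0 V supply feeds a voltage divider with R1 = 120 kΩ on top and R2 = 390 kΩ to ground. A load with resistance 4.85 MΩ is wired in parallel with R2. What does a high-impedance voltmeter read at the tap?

The load sits in parallel with R2: R2‖R_L = (390 × 4850) / (390 + 4850) = 361.0 kΩ.
V_out = 22.0 × 361.0 / (120 + 361.0) = 22.0 × 361.0/481.0 = 16.5 V.

V_out ≈ 16.5 V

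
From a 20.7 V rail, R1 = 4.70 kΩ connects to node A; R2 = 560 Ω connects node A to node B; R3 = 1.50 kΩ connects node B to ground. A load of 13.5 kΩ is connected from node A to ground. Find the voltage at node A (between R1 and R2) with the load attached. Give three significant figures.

V ≈ 5.70 V

Below node A the series string R2+R3 = 2060 Ω sits in parallel with the 13500 Ω load: 1787 Ω.
V_A = 20.7 × 1787/(4700 + 1787) = 5.70 V.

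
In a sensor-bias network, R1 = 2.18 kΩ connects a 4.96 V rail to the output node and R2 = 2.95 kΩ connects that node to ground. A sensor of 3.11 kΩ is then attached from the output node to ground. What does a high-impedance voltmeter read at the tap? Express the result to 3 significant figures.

The load sits in parallel with R2: R2‖R_L = (2.95 × 3.11) / (2.95 + 3.11) = 1.514 kΩ.
V_out = 4.96 × 1.514 / (2.18 + 1.514) = 4.96 × 1.514/3.694 = 2.03 V.

V_out ≈ 2.03 V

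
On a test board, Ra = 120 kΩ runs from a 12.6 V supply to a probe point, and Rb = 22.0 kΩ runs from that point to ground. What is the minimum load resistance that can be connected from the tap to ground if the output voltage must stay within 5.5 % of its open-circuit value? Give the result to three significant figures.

Output resistance R_th = Ra‖Rb = (120 × 22.0)/142.0 = 18.59 kΩ.
The fractional drop is R_th/(R_th + R_L); requiring this ≤ 0.0550 gives R_L ≥ R_th(1/0.0550 − 1) = 18.59 × 17.18 = 319 kΩ.

R_L(min) ≈ 319 kΩ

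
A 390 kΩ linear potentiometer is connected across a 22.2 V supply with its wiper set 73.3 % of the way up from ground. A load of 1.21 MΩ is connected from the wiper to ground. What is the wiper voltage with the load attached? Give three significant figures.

V ≈ 15.3 V

The wiper splits the pot into (1−α)R = 104.1 kΩ above and αR = 285.9 kΩ below.
Lower section ‖ load = 231.2 kΩ.
V_wiper = 22.2 × 231.2/(104.1 + 231.2) = 15.3 V.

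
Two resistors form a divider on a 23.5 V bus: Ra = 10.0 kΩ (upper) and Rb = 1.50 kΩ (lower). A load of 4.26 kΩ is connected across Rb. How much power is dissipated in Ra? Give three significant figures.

P ≈ 44.7 mW

Total resistance from the source is Ra + (Rb‖R_L) = 11.11 kΩ, so I = 23.5/11.11 kΩ = 2.115 mA.
P = I²·Ra = (2.115 mA)² × 10.0 kΩ = 44.7 mW.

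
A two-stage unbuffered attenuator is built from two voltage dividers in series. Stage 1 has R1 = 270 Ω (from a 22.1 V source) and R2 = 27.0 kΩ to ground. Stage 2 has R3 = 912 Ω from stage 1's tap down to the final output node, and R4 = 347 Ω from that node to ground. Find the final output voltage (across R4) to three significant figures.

Stage 2 presents R3+R4 = 1259 Ω as a load on stage 1's tap.
Stage 1's lower leg becomes R2‖(R3+R4) = 1203 Ω, so V_mid = 22.1 × 1203/1473 = 18.05 V.
Stage 2 is itself unloaded: V_out = V_mid × R4/(R3+R4) = 18.05 × 347/1259 = 4.97 V.

V_out ≈ 4.97 V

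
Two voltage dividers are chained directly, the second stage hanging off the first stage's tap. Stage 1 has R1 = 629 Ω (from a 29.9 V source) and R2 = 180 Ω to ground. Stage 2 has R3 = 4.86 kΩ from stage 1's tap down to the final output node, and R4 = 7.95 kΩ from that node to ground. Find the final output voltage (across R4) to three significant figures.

Stage 2 presents R3+R4 = 12810 Ω as a load on stage 1's tap.
Stage 1's lower leg becomes R2‖(R3+R4) = 177.5 Ω, so V_mid = 29.9 × 177.5/806.5 = 6.581 V.
Stage 2 is itself unloaded: V_out = V_mid × R4/(R3+R4) = 6.581 × 7950/12810 = 4.08 V.

V_out ≈ 4.08 V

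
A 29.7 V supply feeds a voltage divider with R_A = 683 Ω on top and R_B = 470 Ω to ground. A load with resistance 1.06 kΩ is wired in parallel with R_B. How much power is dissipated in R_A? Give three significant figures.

Total resistance from the source is R_A + (R_B‖R_L) = 1009 Ω, so I = 29.7/1009 Ω = 29.45 mA.
P = I²·R_A = (29.45 mA)² × 683 Ω = 592 mW.

P ≈ 592 mW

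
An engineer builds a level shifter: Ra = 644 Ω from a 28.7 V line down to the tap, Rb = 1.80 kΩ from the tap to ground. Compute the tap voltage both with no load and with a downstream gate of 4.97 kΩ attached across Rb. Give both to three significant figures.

Unloaded: 21.1 V; loaded: 19.3 V

Open-circuit: V = 28.7 × 1800/(644 + 1800) = 21.1 V.
With the load, Rb becomes Rb‖R_L = 1321 Ω, so V = 28.7 × 1321/1965 = 19.3 V.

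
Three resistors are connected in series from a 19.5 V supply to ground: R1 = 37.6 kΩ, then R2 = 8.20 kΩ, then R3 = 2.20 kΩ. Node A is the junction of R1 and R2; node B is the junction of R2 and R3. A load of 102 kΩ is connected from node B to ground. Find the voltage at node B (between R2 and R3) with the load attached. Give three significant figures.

V ≈ 0.876 V

At node B, R3 is in parallel with the load: R3‖R_L = 2.154 kΩ.
Below node A the resistance is R2 + (R3‖R_L) = 10.35 kΩ, so V_A = 19.5 × 10.35/47.95 = 4.210 V.
Then V_B = V_A × (R3‖R_L)/(R2 + R3‖R_L) = 4.210 × 2.154/10.35 = 0.876 V.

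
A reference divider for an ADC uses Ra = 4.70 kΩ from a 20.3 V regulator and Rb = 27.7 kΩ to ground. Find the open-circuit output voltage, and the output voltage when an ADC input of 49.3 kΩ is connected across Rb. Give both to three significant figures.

Open-circuit: V = 20.3 × 27.7/(4.70 + 27.7) = 17.4 V.
With the load, Rb becomes Rb‖R_L = 17.74 kΩ, so V = 20.3 × 17.74/22.44 = 16.0 V.

Unloaded: 17.4 V; loaded: 16.0 V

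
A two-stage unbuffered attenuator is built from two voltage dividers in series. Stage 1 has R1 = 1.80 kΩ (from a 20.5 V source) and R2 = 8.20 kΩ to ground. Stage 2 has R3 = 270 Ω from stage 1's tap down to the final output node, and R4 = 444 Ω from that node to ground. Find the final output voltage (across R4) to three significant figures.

V_out ≈ 3.41 V

Stage 2 presents R3+R4 = 714.0 Ω as a load on stage 1's tap.
Stage 1's lower leg becomes R2‖(R3+R4) = 656.8 Ω, so V_mid = 20.5 × 656.8/2457 = 5.481 V.
Stage 2 is itself unloaded: V_out = V_mid × R4/(R3+R4) = 5.481 × 444/714.0 = 3.41 V.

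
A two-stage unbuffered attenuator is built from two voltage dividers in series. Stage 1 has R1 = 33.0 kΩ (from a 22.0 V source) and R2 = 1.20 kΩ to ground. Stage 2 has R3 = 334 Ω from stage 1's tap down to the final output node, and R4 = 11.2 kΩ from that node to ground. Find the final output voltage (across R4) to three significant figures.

V_out ≈ 0.681 V

Stage 2 presents R3+R4 = 11530 Ω as a load on stage 1's tap.
Stage 1's lower leg becomes R2‖(R3+R4) = 1087 Ω, so V_mid = 22.0 × 1087/34090 = 0.7015 V.
Stage 2 is itself unloaded: V_out = V_mid × R4/(R3+R4) = 0.7015 × 11200/11530 = 0.681 V.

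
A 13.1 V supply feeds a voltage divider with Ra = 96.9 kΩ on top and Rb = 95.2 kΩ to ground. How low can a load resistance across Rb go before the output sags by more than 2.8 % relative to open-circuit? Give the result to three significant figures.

Output resistance R_th = Ra‖Rb = (96.9 × 95.2)/192.1 = 48.02 kΩ.
The fractional drop is R_th/(R_th + R_L); requiring this ≤ 0.0280 gives R_L ≥ R_th(1/0.0280 − 1) = 48.02 × 34.71 = 1.67 MΩ.

R_L(min) ≈ 1.67 MΩ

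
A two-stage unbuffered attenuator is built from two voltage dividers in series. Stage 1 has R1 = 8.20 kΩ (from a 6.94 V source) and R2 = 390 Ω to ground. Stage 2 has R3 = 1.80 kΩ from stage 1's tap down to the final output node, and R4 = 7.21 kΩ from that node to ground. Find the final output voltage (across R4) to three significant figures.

Stage 2 presents R3+R4 = 9010 Ω as a load on stage 1's tap.
Stage 1's lower leg becomes R2‖(R3+R4) = 373.8 Ω, so V_mid = 6.94 × 373.8/8574 = 0.3026 V.
Stage 2 is itself unloaded: V_out = V_mid × R4/(R3+R4) = 0.3026 × 7210/9010 = 0.242 V.

V_out ≈ 0.242 V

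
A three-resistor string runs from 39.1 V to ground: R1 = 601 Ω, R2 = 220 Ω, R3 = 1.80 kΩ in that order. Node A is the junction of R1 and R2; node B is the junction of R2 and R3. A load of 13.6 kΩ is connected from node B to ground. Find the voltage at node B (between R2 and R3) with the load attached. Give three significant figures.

At node B, R3 is in parallel with the load: R3‖R_L = 1590 Ω.
Below node A the resistance is R2 + (R3‖R_L) = 1810 Ω, so V_A = 39.1 × 1810/2411 = 29.35 V.
Then V_B = V_A × (R3‖R_L)/(R2 + R3‖R_L) = 29.35 × 1590/1810 = 25.8 V.

V ≈ 25.8 V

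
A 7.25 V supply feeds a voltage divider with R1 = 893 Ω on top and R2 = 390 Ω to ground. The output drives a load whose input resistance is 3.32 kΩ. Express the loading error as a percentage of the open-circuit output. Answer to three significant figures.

The divider's output (Thévenin) resistance is R1‖R2 = 271.4 Ω.
Fractional drop under load = R_th/(R_th + R_L) = 271.4 / (271.4 + 3320) = 0.07558.
So the output falls by 7.56 %.

7.56 %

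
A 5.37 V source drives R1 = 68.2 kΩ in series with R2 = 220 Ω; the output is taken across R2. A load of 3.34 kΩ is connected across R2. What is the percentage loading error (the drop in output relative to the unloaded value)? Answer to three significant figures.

The divider's output (Thévenin) resistance is R1‖R2 = 219.3 Ω.
Fractional drop under load = R_th/(R_th + R_L) = 219.3 / (219.3 + 3340) = 0.06161.
So the output falls by 6.16 %.

6.16 %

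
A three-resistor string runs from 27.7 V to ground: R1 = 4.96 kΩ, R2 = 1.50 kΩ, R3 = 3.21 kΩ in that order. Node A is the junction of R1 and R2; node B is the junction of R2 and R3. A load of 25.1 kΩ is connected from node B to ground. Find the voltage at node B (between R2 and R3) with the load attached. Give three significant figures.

V ≈ 8.47 V

At node B, R3 is in parallel with the load: R3‖R_L = 2.846 kΩ.
Below node A the resistance is R2 + (R3‖R_L) = 4.346 kΩ, so V_A = 27.7 × 4.346/9.306 = 12.94 V.
Then V_B = V_A × (R3‖R_L)/(R2 + R3‖R_L) = 12.94 × 2.846/4.346 = 8.47 V.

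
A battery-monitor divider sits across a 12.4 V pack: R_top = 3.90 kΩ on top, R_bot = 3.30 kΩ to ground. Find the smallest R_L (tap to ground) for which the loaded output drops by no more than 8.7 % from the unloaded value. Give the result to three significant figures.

Output resistance R_th = R_top‖R_bot = (3.90 × 3.30)/7.200 = 1.788 kΩ.
The fractional drop is R_th/(R_th + R_L); requiring this ≤ 0.0870 gives R_L ≥ R_th(1/0.0870 − 1) = 1.788 × 10.49 = 18.8 kΩ.

R_L(min) ≈ 18.8 kΩ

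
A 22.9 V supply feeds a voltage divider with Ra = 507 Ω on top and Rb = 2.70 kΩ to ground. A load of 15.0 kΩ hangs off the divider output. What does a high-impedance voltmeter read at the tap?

V_out ≈ 18.7 V

The load sits in parallel with Rb: Rb‖R_L = (2700 × 15000) / (2700 + 15000) = 2288 Ω.
V_out = 22.9 × 2288 / (507 + 2288) = 22.9 × 2288/2795 = 18.7 V.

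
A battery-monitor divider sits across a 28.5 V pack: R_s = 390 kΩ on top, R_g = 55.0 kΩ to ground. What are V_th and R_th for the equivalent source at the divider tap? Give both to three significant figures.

V_th = 3.52 V, R_th = 48.2 kΩ

V_th is the open-circuit tap voltage: 28.5 × 55.0/(390 + 55.0) = 3.52 V.
With the supply zeroed, R_s and R_g appear in parallel from the tap: R_th = R_s‖R_g = (390 × 55.0)/445.0 = 48.2 kΩ.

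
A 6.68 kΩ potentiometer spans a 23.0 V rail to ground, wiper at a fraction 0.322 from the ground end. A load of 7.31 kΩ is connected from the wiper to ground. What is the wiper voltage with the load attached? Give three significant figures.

V ≈ 6.17 V

The wiper splits the pot into (1−α)R = 4.529 kΩ above and αR = 2.151 kΩ below.
Lower section ‖ load = 1.662 kΩ.
V_wiper = 23.0 × 1.662/(4.529 + 1.662) = 6.17 V.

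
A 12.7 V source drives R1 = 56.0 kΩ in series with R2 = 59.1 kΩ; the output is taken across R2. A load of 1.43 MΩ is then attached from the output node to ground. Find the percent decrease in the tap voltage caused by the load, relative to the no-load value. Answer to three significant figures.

The divider's output (Thévenin) resistance is R1‖R2 = 28.75 kΩ.
Fractional drop under load = R_th/(R_th + R_L) = 28.75 / (28.75 + 1430) = 0.01971.
So the output falls by 1.97 %.

1.97 %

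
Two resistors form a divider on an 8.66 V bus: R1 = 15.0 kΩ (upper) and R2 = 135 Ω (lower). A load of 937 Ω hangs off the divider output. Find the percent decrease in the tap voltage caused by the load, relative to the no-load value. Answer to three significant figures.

The divider's output (Thévenin) resistance is R1‖R2 = 133.8 Ω.
Fractional drop under load = R_th/(R_th + R_L) = 133.8 / (133.8 + 937) = 0.1249.
So the output falls by 12.5 %.

12.5 %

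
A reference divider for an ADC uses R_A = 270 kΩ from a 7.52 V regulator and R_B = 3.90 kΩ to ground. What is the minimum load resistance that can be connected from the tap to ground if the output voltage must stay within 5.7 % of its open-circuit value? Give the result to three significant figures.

Output resistance R_th = R_A‖R_B = (270 × 3.90)/273.9 = 3.844 kΩ.
The fractional drop is R_th/(R_th + R_L); requiring this ≤ 0.0570 gives R_L ≥ R_th(1/0.0570 − 1) = 3.844 × 16.54 = 63.6 kΩ.

R_L(min) ≈ 63.6 kΩ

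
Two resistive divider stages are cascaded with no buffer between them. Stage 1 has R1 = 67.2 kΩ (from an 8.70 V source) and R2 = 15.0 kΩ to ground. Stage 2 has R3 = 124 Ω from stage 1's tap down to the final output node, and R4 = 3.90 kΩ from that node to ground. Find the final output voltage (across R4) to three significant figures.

V_out ≈ 0.380 V

Stage 2 presents R3+R4 = 4024 Ω as a load on stage 1's tap.
Stage 1's lower leg becomes R2‖(R3+R4) = 3173 Ω, so V_mid = 8.70 × 3173/70370 = 0.3922 V.
Stage 2 is itself unloaded: V_out = V_mid × R4/(R3+R4) = 0.3922 × 3900/4024 = 0.380 V.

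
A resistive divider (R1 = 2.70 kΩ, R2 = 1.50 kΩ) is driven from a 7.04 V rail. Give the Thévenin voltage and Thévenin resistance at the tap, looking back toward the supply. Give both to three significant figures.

V_th = 2.51 V, R_th = 964 Ω

V_th is the open-circuit tap voltage: 7.04 × 1.50/(2.70 + 1.50) = 2.51 V.
With the supply zeroed, R1 and R2 appear in parallel from the tap: R_th = R1‖R2 = (2.70 × 1.50)/4.200 = 964 Ω.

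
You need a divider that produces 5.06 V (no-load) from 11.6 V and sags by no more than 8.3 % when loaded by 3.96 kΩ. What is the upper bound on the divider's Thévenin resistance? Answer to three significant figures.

R_th ≤ 358 Ω

Loading drop = R_th/(R_th + R_L) ≤ 0.0830, so R_th ≤ R_L · ε/(1−ε) = 3.96 kΩ × 0.0830/0.9170 = 358 Ω.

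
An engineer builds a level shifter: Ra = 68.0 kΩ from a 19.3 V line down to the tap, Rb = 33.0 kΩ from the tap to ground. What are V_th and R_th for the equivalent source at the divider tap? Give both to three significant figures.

V_th is the open-circuit tap voltage: 19.3 × 33.0/(68.0 + 33.0) = 6.31 V.
With the supply zeroed, Ra and Rb appear in parallel from the tap: R_th = Ra‖Rb = (68.0 × 33.0)/101.0 = 22.2 kΩ.

V_th = 6.31 V, R_th = 22.2 kΩ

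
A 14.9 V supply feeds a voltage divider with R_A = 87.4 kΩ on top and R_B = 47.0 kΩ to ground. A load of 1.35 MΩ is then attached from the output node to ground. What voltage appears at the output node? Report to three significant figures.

V_out ≈ 5.10 V

The load sits in parallel with R_B: R_B‖R_L = (47.0 × 1350) / (47.0 + 1350) = 45.42 kΩ.
V_out = 14.9 × 45.42 / (87.4 + 45.42) = 14.9 × 45.42/132.8 = 5.10 V.
(Unloaded it would have been 5.21 V.)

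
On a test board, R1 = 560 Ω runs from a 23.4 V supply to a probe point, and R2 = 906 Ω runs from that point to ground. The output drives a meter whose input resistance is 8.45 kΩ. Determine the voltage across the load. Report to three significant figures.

The load sits in parallel with R2: R2‖R_L = (906 × 8450) / (906 + 8450) = 818.3 Ω.
V_out = 23.4 × 818.3 / (560 + 818.3) = 23.4 × 818.3/1378 = 13.9 V.

V_out ≈ 13.9 V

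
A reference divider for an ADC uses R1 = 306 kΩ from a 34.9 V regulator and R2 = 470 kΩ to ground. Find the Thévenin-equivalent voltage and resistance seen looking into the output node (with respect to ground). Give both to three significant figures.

V_th is the open-circuit tap voltage: 34.9 × 470/(306 + 470) = 21.1 V.
With the supply zeroed, R1 and R2 appear in parallel from the tap: R_th = R1‖R2 = (306 × 470)/776.0 = 185 kΩ.

V_th = 21.1 V, R_th = 185 kΩ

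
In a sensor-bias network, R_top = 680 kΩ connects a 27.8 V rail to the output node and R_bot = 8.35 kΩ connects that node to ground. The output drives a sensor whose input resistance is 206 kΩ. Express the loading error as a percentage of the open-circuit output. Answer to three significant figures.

The divider's output (Thévenin) resistance is R_top‖R_bot = 8.249 kΩ.
Fractional drop under load = R_th/(R_th + R_L) = 8.249 / (8.249 + 206) = 0.03850.
So the output falls by 3.85 %.

3.85 %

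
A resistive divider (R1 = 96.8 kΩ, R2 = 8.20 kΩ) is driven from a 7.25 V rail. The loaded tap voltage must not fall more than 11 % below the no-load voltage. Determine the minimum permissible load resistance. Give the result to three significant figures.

R_L(min) ≈ 61.2 kΩ

Output resistance R_th = R1‖R2 = (96.8 × 8.20)/105.0 = 7.560 kΩ.
The fractional drop is R_th/(R_th + R_L); requiring this ≤ 0.110 gives R_L ≥ R_th(1/0.110 − 1) = 7.560 × 8.091 = 61.2 kΩ.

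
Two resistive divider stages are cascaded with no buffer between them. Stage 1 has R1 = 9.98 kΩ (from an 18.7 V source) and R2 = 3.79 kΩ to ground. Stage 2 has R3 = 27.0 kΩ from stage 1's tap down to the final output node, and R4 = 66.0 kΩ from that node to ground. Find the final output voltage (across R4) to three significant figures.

Stage 2 presents R3+R4 = 93.00 kΩ as a load on stage 1's tap.
Stage 1's lower leg becomes R2‖(R3+R4) = 3.642 kΩ, so V_mid = 18.7 × 3.642/13.62 = 4.999 V.
Stage 2 is itself unloaded: V_out = V_mid × R4/(R3+R4) = 4.999 × 66.0/93.00 = 3.55 V.

V_out ≈ 3.55 V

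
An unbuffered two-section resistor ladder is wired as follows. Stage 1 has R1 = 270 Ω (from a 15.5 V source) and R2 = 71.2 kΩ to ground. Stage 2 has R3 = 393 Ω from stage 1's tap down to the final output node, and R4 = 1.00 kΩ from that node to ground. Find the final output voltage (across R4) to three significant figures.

Stage 2 presents R3+R4 = 1393 Ω as a load on stage 1's tap.
Stage 1's lower leg becomes R2‖(R3+R4) = 1366 Ω, so V_mid = 15.5 × 1366/1636 = 12.94 V.
Stage 2 is itself unloaded: V_out = V_mid × R4/(R3+R4) = 12.94 × 1000/1393 = 9.29 V.

V_out ≈ 9.29 V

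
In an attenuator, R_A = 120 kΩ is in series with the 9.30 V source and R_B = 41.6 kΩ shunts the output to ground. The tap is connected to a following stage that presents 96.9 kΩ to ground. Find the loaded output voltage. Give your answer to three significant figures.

The load sits in parallel with R_B: R_B‖R_L = (41.6 × 96.9) / (41.6 + 96.9) = 29.10 kΩ.
V_out = 9.30 × 29.10 / (120 + 29.10) = 9.30 × 29.10/149.1 = 1.82 V.

V_out ≈ 1.82 V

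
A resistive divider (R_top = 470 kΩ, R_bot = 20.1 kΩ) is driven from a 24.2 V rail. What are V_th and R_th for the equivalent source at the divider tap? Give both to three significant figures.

V_th = 0.992 V, R_th = 19.3 kΩ

V_th is the open-circuit tap voltage: 24.2 × 20.1/(470 + 20.1) = 0.992 V.
With the supply zeroed, R_top and R_bot appear in parallel from the tap: R_th = R_top‖R_bot = (470 × 20.1)/490.1 = 19.3 kΩ.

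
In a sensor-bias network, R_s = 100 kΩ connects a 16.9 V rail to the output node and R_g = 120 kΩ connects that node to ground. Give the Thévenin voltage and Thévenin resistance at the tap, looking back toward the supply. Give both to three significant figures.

V_th = 9.22 V, R_th = 54.5 kΩ

V_th is the open-circuit tap voltage: 16.9 × 120/(100 + 120) = 9.22 V.
With the supply zeroed, R_s and R_g appear in parallel from the tap: R_th = R_s‖R_g = (100 × 120)/220.0 = 54.5 kΩ.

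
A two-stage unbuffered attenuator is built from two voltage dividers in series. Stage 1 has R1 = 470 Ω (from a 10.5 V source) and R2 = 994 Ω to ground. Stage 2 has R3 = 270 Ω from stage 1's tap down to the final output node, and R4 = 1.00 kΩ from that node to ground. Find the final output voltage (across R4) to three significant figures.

V_out ≈ 4.49 V

Stage 2 presents R3+R4 = 1270 Ω as a load on stage 1's tap.
Stage 1's lower leg becomes R2‖(R3+R4) = 557.6 Ω, so V_mid = 10.5 × 557.6/1028 = 5.697 V.
Stage 2 is itself unloaded: V_out = V_mid × R4/(R3+R4) = 5.697 × 1000/1270 = 4.49 V.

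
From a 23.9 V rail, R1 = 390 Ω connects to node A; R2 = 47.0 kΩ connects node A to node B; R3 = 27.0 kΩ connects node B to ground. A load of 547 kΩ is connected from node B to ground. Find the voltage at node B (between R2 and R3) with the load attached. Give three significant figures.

V ≈ 8.41 V

At node B, R3 is in parallel with the load: R3‖R_L = 25730 Ω.
Below node A the resistance is R2 + (R3‖R_L) = 72730 Ω, so V_A = 23.9 × 72730/73120 = 23.77 V.
Then V_B = V_A × (R3‖R_L)/(R2 + R3‖R_L) = 23.77 × 25730/72730 = 8.41 V.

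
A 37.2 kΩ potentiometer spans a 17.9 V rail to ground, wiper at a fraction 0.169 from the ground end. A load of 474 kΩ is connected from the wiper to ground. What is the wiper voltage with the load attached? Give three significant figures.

The wiper splits the pot into (1−α)R = 30.91 kΩ above and αR = 6.287 kΩ below.
Lower section ‖ load = 6.205 kΩ.
V_wiper = 17.9 × 6.205/(30.91 + 6.205) = 2.99 V.

V ≈ 2.99 V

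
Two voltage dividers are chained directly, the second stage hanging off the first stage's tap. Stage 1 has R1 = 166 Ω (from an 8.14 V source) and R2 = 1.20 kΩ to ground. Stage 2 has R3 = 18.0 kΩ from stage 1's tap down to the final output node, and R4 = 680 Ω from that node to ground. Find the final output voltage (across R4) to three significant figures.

Stage 2 presents R3+R4 = 18680 Ω as a load on stage 1's tap.
Stage 1's lower leg becomes R2‖(R3+R4) = 1128 Ω, so V_mid = 8.14 × 1128/1294 = 7.095 V.
Stage 2 is itself unloaded: V_out = V_mid × R4/(R3+R4) = 7.095 × 680/18680 = 0.258 V.

V_out ≈ 0.258 V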